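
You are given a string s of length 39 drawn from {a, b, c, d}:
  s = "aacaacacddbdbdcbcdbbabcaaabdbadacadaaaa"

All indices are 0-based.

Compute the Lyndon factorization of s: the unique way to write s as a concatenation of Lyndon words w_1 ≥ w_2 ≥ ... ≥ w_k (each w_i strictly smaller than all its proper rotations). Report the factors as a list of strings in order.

emit factor 1: 'aacaacacddbdbdcbcdbbabc' (i=0, period=23)
emit factor 2: 'aaabdbadacad' (i=23, period=12)
emit factor 3: 'a' (i=35, period=1)
emit factor 4: 'a' (i=36, period=1)
emit factor 5: 'a' (i=37, period=1)
emit factor 6: 'a' (i=38, period=1)

["aacaacacddbdbdcbcdbbabc", "aaabdbadacad", "a", "a", "a", "a"]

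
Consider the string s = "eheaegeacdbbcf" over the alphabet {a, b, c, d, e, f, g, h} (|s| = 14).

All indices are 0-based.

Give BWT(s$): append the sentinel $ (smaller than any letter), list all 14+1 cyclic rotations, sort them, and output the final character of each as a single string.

feedbabcgha$cee

rank  rotation         last
    0  $eheaegeacdbbcf  f
    1  acdbbcf$eheaege  e
    2  aegeacdbbcf$ehe  e
    3  bbcf$eheaegeacd  d
    4  bcf$eheaegeacdb  b
    5  cdbbcf$eheaegea  a
    6  cf$eheaegeacdbb  b
    7  dbbcf$eheaegeac  c
    8  eacdbbcf$eheaeg  g
    9  eaegeacdbbcf$eh  h
   10  egeacdbbcf$ehea  a
   11  eheaegeacdbbcf$  $
   12  f$eheaegeacdbbc  c
   13  geacdbbcf$eheae  e
   14  heaegeacdbbcf$e  e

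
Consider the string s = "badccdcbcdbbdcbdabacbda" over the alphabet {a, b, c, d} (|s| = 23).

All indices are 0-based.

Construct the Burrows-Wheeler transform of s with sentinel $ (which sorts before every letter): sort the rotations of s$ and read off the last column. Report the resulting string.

rank  rotation                  last
    0  $badccdcbcdbbdcbdabacbda  a
    1  a$badccdcbcdbbdcbdabacbd  d
    2  abacbda$badccdcbcdbbdcbd  d
    3  acbda$badccdcbcdbbdcbdab  b
    4  adccdcbcdbbdcbdabacbda$b  b
    5  bacbda$badccdcbcdbbdcbda  a
    6  badccdcbcdbbdcbdabacbda$  $
    7  bbdcbdabacbda$badccdcbcd  d
    8  bcdbbdcbdabacbda$badccdc  c
    9  bda$badccdcbcdbbdcbdabac  c
   10  bdabacbda$badccdcbcdbbdc  c
   11  bdcbdabacbda$badccdcbcdb  b
   12  cbcdbbdcbdabacbda$badccd  d
   13  cbda$badccdcbcdbbdcbdaba  a
   14  cbdabacbda$badccdcbcdbbd  d
   15  ccdcbcdbbdcbdabacbda$bad  d
   16  cdbbdcbdabacbda$badccdcb  b
   17  cdcbcdbbdcbdabacbda$badc  c
   18  da$badccdcbcdbbdcbdabacb  b
   19  dabacbda$badccdcbcdbbdcb  b
   20  dbbdcbdabacbda$badccdcbc  c
   21  dcbcdbbdcbdabacbda$badcc  c
   22  dcbdabacbda$badccdcbcdbb  b
   23  dccdcbcdbbdcbdabacbda$ba  a

addbba$dcccbdaddbcbbccba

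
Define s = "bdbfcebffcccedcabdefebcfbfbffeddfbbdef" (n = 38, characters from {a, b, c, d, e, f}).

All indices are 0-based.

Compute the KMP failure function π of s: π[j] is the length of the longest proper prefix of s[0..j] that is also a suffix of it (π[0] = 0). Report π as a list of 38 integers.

π[0] = 0
j=1 s[j]='d': π[1]=0 (border '')
j=2 s[j]='b': π[2]=1 (border 'b')
j=3 s[j]='f': k: 1→0; π[3]=0 (border '')
j=4 s[j]='c': π[4]=0 (border '')
j=5 s[j]='e': π[5]=0 (border '')
j=6 s[j]='b': π[6]=1 (border 'b')
j=7 s[j]='f': k: 1→0; π[7]=0 (border '')
j=8 s[j]='f': π[8]=0 (border '')
j=9 s[j]='c': π[9]=0 (border '')
j=10 s[j]='c': π[10]=0 (border '')
j=11 s[j]='c': π[11]=0 (border '')
j=12 s[j]='e': π[12]=0 (border '')
j=13 s[j]='d': π[13]=0 (border '')
j=14 s[j]='c': π[14]=0 (border '')
j=15 s[j]='a': π[15]=0 (border '')
j=16 s[j]='b': π[16]=1 (border 'b')
j=17 s[j]='d': π[17]=2 (border 'bd')
j=18 s[j]='e': k: 2→0; π[18]=0 (border '')
j=19 s[j]='f': π[19]=0 (border '')
j=20 s[j]='e': π[20]=0 (border '')
j=21 s[j]='b': π[21]=1 (border 'b')
j=22 s[j]='c': k: 1→0; π[22]=0 (border '')
j=23 s[j]='f': π[23]=0 (border '')
j=24 s[j]='b': π[24]=1 (border 'b')
j=25 s[j]='f': k: 1→0; π[25]=0 (border '')
j=26 s[j]='b': π[26]=1 (border 'b')
j=27 s[j]='f': k: 1→0; π[27]=0 (border '')
j=28 s[j]='f': π[28]=0 (border '')
j=29 s[j]='e': π[29]=0 (border '')
j=30 s[j]='d': π[30]=0 (border '')
j=31 s[j]='d': π[31]=0 (border '')
j=32 s[j]='f': π[32]=0 (border '')
j=33 s[j]='b': π[33]=1 (border 'b')
j=34 s[j]='b': k: 1→0; π[34]=1 (border 'b')
j=35 s[j]='d': π[35]=2 (border 'bd')
j=36 s[j]='e': k: 2→0; π[36]=0 (border '')
j=37 s[j]='f': π[37]=0 (border '')

[0, 0, 1, 0, 0, 0, 1, 0, 0, 0, 0, 0, 0, 0, 0, 0, 1, 2, 0, 0, 0, 1, 0, 0, 1, 0, 1, 0, 0, 0, 0, 0, 0, 1, 1, 2, 0, 0]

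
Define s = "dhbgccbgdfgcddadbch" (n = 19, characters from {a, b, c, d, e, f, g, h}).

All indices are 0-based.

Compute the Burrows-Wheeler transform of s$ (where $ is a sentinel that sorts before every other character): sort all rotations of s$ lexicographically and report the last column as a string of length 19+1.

rank  rotation              last
    0  $dhbgccbgdfgcddadbch  h
    1  adbch$dhbgccbgdfgcdd  d
    2  bch$dhbgccbgdfgcddad  d
    3  bgccbgdfgcddadbch$dh  h
    4  bgdfgcddadbch$dhbgcc  c
    5  cbgdfgcddadbch$dhbgc  c
    6  ccbgdfgcddadbch$dhbg  g
    7  cddadbch$dhbgccbgdfg  g
    8  ch$dhbgccbgdfgcddadb  b
    9  dadbch$dhbgccbgdfgcd  d
   10  dbch$dhbgccbgdfgcdda  a
   11  ddadbch$dhbgccbgdfgc  c
   12  dfgcddadbch$dhbgccbg  g
   13  dhbgccbgdfgcddadbch$  $
   14  fgcddadbch$dhbgccbgd  d
   15  gccbgdfgcddadbch$dhb  b
   16  gcddadbch$dhbgccbgdf  f
   17  gdfgcddadbch$dhbgccb  b
   18  h$dhbgccbgdfgcddadbc  c
   19  hbgccbgdfgcddadbch$d  d

hddhccggbdacg$dbfbcd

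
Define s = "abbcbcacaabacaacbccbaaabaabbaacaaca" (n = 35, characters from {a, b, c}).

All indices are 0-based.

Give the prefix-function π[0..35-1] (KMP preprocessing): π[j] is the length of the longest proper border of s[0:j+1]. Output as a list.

[0, 0, 0, 0, 0, 0, 1, 0, 1, 1, 2, 1, 0, 1, 1, 0, 0, 0, 0, 0, 1, 1, 1, 2, 1, 1, 2, 3, 1, 1, 0, 1, 1, 0, 1]

π[0] = 0
j=1 s[j]='b': π[1]=0 (border '')
j=2 s[j]='b': π[2]=0 (border '')
j=3 s[j]='c': π[3]=0 (border '')
j=4 s[j]='b': π[4]=0 (border '')
j=5 s[j]='c': π[5]=0 (border '')
j=6 s[j]='a': π[6]=1 (border 'a')
j=7 s[j]='c': k: 1→0; π[7]=0 (border '')
j=8 s[j]='a': π[8]=1 (border 'a')
j=9 s[j]='a': k: 1→0; π[9]=1 (border 'a')
j=10 s[j]='b': π[10]=2 (border 'ab')
j=11 s[j]='a': k: 2→0; π[11]=1 (border 'a')
j=12 s[j]='c': k: 1→0; π[12]=0 (border '')
j=13 s[j]='a': π[13]=1 (border 'a')
j=14 s[j]='a': k: 1→0; π[14]=1 (border 'a')
j=15 s[j]='c': k: 1→0; π[15]=0 (border '')
j=16 s[j]='b': π[16]=0 (border '')
j=17 s[j]='c': π[17]=0 (border '')
j=18 s[j]='c': π[18]=0 (border '')
j=19 s[j]='b': π[19]=0 (border '')
j=20 s[j]='a': π[20]=1 (border 'a')
j=21 s[j]='a': k: 1→0; π[21]=1 (border 'a')
j=22 s[j]='a': k: 1→0; π[22]=1 (border 'a')
j=23 s[j]='b': π[23]=2 (border 'ab')
j=24 s[j]='a': k: 2→0; π[24]=1 (border 'a')
j=25 s[j]='a': k: 1→0; π[25]=1 (border 'a')
j=26 s[j]='b': π[26]=2 (border 'ab')
j=27 s[j]='b': π[27]=3 (border 'abb')
j=28 s[j]='a': k: 3→0; π[28]=1 (border 'a')
j=29 s[j]='a': k: 1→0; π[29]=1 (border 'a')
j=30 s[j]='c': k: 1→0; π[30]=0 (border '')
j=31 s[j]='a': π[31]=1 (border 'a')
j=32 s[j]='a': k: 1→0; π[32]=1 (border 'a')
j=33 s[j]='c': k: 1→0; π[33]=0 (border '')
j=34 s[j]='a': π[34]=1 (border 'a')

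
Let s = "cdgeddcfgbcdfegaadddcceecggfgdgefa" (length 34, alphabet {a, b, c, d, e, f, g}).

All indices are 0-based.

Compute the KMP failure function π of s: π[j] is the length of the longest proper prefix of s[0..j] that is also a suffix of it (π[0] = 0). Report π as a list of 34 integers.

[0, 0, 0, 0, 0, 0, 1, 0, 0, 0, 1, 2, 0, 0, 0, 0, 0, 0, 0, 0, 1, 1, 0, 0, 1, 0, 0, 0, 0, 0, 0, 0, 0, 0]

π[0] = 0
j=1 s[j]='d': π[1]=0 (border '')
j=2 s[j]='g': π[2]=0 (border '')
j=3 s[j]='e': π[3]=0 (border '')
j=4 s[j]='d': π[4]=0 (border '')
j=5 s[j]='d': π[5]=0 (border '')
j=6 s[j]='c': π[6]=1 (border 'c')
j=7 s[j]='f': k: 1→0; π[7]=0 (border '')
j=8 s[j]='g': π[8]=0 (border '')
j=9 s[j]='b': π[9]=0 (border '')
j=10 s[j]='c': π[10]=1 (border 'c')
j=11 s[j]='d': π[11]=2 (border 'cd')
j=12 s[j]='f': k: 2→0; π[12]=0 (border '')
j=13 s[j]='e': π[13]=0 (border '')
j=14 s[j]='g': π[14]=0 (border '')
j=15 s[j]='a': π[15]=0 (border '')
j=16 s[j]='a': π[16]=0 (border '')
j=17 s[j]='d': π[17]=0 (border '')
j=18 s[j]='d': π[18]=0 (border '')
j=19 s[j]='d': π[19]=0 (border '')
j=20 s[j]='c': π[20]=1 (border 'c')
j=21 s[j]='c': k: 1→0; π[21]=1 (border 'c')
j=22 s[j]='e': k: 1→0; π[22]=0 (border '')
j=23 s[j]='e': π[23]=0 (border '')
j=24 s[j]='c': π[24]=1 (border 'c')
j=25 s[j]='g': k: 1→0; π[25]=0 (border '')
j=26 s[j]='g': π[26]=0 (border '')
j=27 s[j]='f': π[27]=0 (border '')
j=28 s[j]='g': π[28]=0 (border '')
j=29 s[j]='d': π[29]=0 (border '')
j=30 s[j]='g': π[30]=0 (border '')
j=31 s[j]='e': π[31]=0 (border '')
j=32 s[j]='f': π[32]=0 (border '')
j=33 s[j]='a': π[33]=0 (border '')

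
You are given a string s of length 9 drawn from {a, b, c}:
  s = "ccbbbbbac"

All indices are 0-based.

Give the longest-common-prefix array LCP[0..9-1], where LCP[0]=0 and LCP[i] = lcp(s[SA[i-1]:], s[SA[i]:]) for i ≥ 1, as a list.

rank | idx | suffix
   0 |   7 | ac
   1 |   6 | bac
   2 |   5 | bbac
   3 |   4 | bbbac
   4 |   3 | bbbbac
   5 |   2 | bbbbbac
   6 |   8 | c
   7 |   1 | cbbbbbac
   8 |   0 | ccbbbbbac

SA = [7, 6, 5, 4, 3, 2, 8, 1, 0]
i: (SA[i-1],SA[i]) lcp shared
  1: (7,6) 0 ''
  2: (6,5) 1 'b'
  3: (5,4) 2 'bb'
  4: (4,3) 3 'bbb'
  5: (3,2) 4 'bbbb'
  6: (2,8) 0 ''
  7: (8,1) 1 'c'
  8: (1,0) 1 'c'

[0, 0, 1, 2, 3, 4, 0, 1, 1]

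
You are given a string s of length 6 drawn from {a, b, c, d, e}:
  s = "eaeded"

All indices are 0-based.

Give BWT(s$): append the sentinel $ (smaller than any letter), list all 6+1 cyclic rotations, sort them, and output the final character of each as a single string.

deee$da

rank  rotation last
    0  $eaeded  d
    1  aeded$e  e
    2  d$eaede  e
    3  ded$eae  e
    4  eaeded$  $
    5  ed$eaed  d
    6  eded$ea  a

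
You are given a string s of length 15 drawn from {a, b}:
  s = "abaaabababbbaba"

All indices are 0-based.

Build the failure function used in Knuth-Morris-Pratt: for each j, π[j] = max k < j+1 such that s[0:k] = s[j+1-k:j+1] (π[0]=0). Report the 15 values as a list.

[0, 0, 1, 1, 1, 2, 3, 2, 3, 2, 0, 0, 1, 2, 3]

π[0] = 0
j=1 s[j]='b': π[1]=0 (border '')
j=2 s[j]='a': π[2]=1 (border 'a')
j=3 s[j]='a': k: 1→0; π[3]=1 (border 'a')
j=4 s[j]='a': k: 1→0; π[4]=1 (border 'a')
j=5 s[j]='b': π[5]=2 (border 'ab')
j=6 s[j]='a': π[6]=3 (border 'aba')
j=7 s[j]='b': k: 3→1; π[7]=2 (border 'ab')
j=8 s[j]='a': π[8]=3 (border 'aba')
j=9 s[j]='b': k: 3→1; π[9]=2 (border 'ab')
j=10 s[j]='b': k: 2→0; π[10]=0 (border '')
j=11 s[j]='b': π[11]=0 (border '')
j=12 s[j]='a': π[12]=1 (border 'a')
j=13 s[j]='b': π[13]=2 (border 'ab')
j=14 s[j]='a': π[14]=3 (border 'aba')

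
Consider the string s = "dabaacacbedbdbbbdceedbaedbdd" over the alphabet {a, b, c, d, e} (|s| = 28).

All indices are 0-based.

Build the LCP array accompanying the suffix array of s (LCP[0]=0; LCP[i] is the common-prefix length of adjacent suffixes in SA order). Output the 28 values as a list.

rank | idx | suffix
   0 |   3 | aacacbedbdbbbdceedbaedbdd
   1 |   1 | abaacacbedbdbbbdceedbaedbdd
   2 |   4 | acacbedbdbbbdceedbaedbdd
   3 |   6 | acbedbdbbbdceedbaedbdd
   4 |  22 | aedbdd
   5 |   2 | baacacbedbdbbbdceedbaedbdd
   6 |  21 | baedbdd
   7 |  13 | bbbdceedbaedbdd
   8 |  14 | bbdceedbaedbdd
   9 |  11 | bdbbbdceedbaedbdd
  10 |  15 | bdceedbaedbdd
  11 |  25 | bdd
  12 |   8 | bedbdbbbdceedbaedbdd
  13 |   5 | cacbedbdbbbdceedbaedbdd
  14 |   7 | cbedbdbbbdceedbaedbdd
  15 |  17 | ceedbaedbdd
  16 |  27 | d
  17 |   0 | dabaacacbedbdbbbdceedbaedbdd
  18 |  20 | dbaedbdd
  19 |  12 | dbbbdceedbaedbdd
  20 |  10 | dbdbbbdceedbaedbdd
  21 |  24 | dbdd
  22 |  16 | dceedbaedbdd
  23 |  26 | dd
  24 |  19 | edbaedbdd
  25 |   9 | edbdbbbdceedbaedbdd
  26 |  23 | edbdd
  27 |  18 | eedbaedbdd

SA = [3, 1, 4, 6, 22, 2, 21, 13, 14, 11, 15, 25, 8, 5, 7, 17, 27, 0, 20, 12, 10, 24, 16, 26, 19, 9, 23, 18]
rank  pair      lcp
   1  s[3:],s[1:]  1  'a'
   2  s[1:],s[4:]  1  'a'
   3  s[4:],s[6:]  2  'ac'
   4  s[6:],s[22:]  1  'a'
   5  s[22:],s[2:]  0  ''
   6  s[2:],s[21:]  2  'ba'
   7  s[21:],s[13:]  1  'b'
   8  s[13:],s[14:]  2  'bb'
   9  s[14:],s[11:]  1  'b'
  10  s[11:],s[15:]  2  'bd'
  11  s[15:],s[25:]  2  'bd'
  12  s[25:],s[8:]  1  'b'
  13  s[8:],s[5:]  0  ''
  14  s[5:],s[7:]  1  'c'
  15  s[7:],s[17:]  1  'c'
  16  s[17:],s[27:]  0  ''
  17  s[27:],s[0:]  1  'd'
  18  s[0:],s[20:]  1  'd'
  19  s[20:],s[12:]  2  'db'
  20  s[12:],s[10:]  2  'db'
  21  s[10:],s[24:]  3  'dbd'
  22  s[24:],s[16:]  1  'd'
  23  s[16:],s[26:]  1  'd'
  24  s[26:],s[19:]  0  ''
  25  s[19:],s[9:]  3  'edb'
  26  s[9:],s[23:]  4  'edbd'
  27  s[23:],s[18:]  1  'e'

[0, 1, 1, 2, 1, 0, 2, 1, 2, 1, 2, 2, 1, 0, 1, 1, 0, 1, 1, 2, 2, 3, 1, 1, 0, 3, 4, 1]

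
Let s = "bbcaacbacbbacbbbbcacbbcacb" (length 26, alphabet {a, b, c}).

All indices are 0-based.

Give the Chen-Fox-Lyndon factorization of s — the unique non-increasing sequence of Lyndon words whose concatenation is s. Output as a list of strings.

["bbc", "aacbacbbacbbbbcacbbcacb"]

emit factor 1: 'bbc' (i=0, period=3)
emit factor 2: 'aacbacbbacbbbbcacbbcacb' (i=3, period=23)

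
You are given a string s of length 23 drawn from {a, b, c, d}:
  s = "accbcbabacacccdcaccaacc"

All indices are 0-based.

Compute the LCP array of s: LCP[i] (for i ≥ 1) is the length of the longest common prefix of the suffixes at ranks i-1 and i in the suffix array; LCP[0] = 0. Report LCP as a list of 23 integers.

[0, 1, 1, 2, 3, 3, 3, 0, 2, 1, 0, 1, 2, 4, 1, 2, 1, 2, 2, 2, 2, 1, 0]

rank | idx | suffix
   0 |  19 | aacc
   1 |   6 | abacacccdcaccaacc
   2 |   8 | acacccdcaccaacc
   3 |  20 | acc
   4 |  16 | accaacc
   5 |   0 | accbcbabacacccdcaccaacc
   6 |  10 | acccdcaccaacc
   7 |   5 | babacacccdcaccaacc
   8 |   7 | bacacccdcaccaacc
   9 |   3 | bcbabacacccdcaccaacc
  10 |  22 | c
  11 |  18 | caacc
  12 |  15 | caccaacc
  13 |   9 | cacccdcaccaacc
  14 |   4 | cbabacacccdcaccaacc
  15 |   2 | cbcbabacacccdcaccaacc
  16 |  21 | cc
  17 |  17 | ccaacc
  18 |   1 | ccbcbabacacccdcaccaacc
  19 |  11 | cccdcaccaacc
  20 |  12 | ccdcaccaacc
  21 |  13 | cdcaccaacc
  22 |  14 | dcaccaacc

SA = [19, 6, 8, 20, 16, 0, 10, 5, 7, 3, 22, 18, 15, 9, 4, 2, 21, 17, 1, 11, 12, 13, 14]
rank  pair      lcp
   1  s[19:],s[6:]  1  'a'
   2  s[6:],s[8:]  1  'a'
   3  s[8:],s[20:]  2  'ac'
   4  s[20:],s[16:]  3  'acc'
   5  s[16:],s[0:]  3  'acc'
   6  s[0:],s[10:]  3  'acc'
   7  s[10:],s[5:]  0  ''
   8  s[5:],s[7:]  2  'ba'
   9  s[7:],s[3:]  1  'b'
  10  s[3:],s[22:]  0  ''
  11  s[22:],s[18:]  1  'c'
  12  s[18:],s[15:]  2  'ca'
  13  s[15:],s[9:]  4  'cacc'
  14  s[9:],s[4:]  1  'c'
  15  s[4:],s[2:]  2  'cb'
  16  s[2:],s[21:]  1  'c'
  17  s[21:],s[17:]  2  'cc'
  18  s[17:],s[1:]  2  'cc'
  19  s[1:],s[11:]  2  'cc'
  20  s[11:],s[12:]  2  'cc'
  21  s[12:],s[13:]  1  'c'
  22  s[13:],s[14:]  0  ''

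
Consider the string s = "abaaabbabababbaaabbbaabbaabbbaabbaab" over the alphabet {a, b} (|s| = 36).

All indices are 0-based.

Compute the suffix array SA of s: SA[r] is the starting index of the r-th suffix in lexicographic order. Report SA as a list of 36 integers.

sorted suffixes:
  #0 SA[0]=2  'aaabbabababbaaabbbaabbaabbbaabbaab'
  #1 SA[1]=14  'aaabbbaabbaabbbaabbaab'
  #2 SA[2]=33  'aab'
  #3 SA[3]=29  'aabbaab'
  #4 SA[4]=20  'aabbaabbbaabbaab'
  #5 SA[5]=3  'aabbabababbaaabbbaabbaabbbaabbaab'
  #6 SA[6]=24  'aabbbaabbaab'
  #7 SA[7]=15  'aabbbaabbaabbbaabbaab'
  #8 SA[8]=34  'ab'
  #9 SA[9]=0  'abaaabbabababbaaabbbaabbaabbbaabbaab'
  #10 SA[10]=7  'abababbaaabbbaabbaabbbaabbaab'
  #11 SA[11]=9  'ababbaaabbbaabbaabbbaabbaab'
  #12 SA[12]=11  'abbaaabbbaabbaabbbaabbaab'
  #13 SA[13]=30  'abbaab'
  #14 SA[14]=21  'abbaabbbaabbaab'
  #15 SA[15]=4  'abbabababbaaabbbaabbaabbbaabbaab'
  #16 SA[16]=25  'abbbaabbaab'
  #17 SA[17]=16  'abbbaabbaabbbaabbaab'
  #18 SA[18]=35  'b'
  #19 SA[19]=1  'baaabbabababbaaabbbaabbaabbbaabbaab'
  #20 SA[20]=13  'baaabbbaabbaabbbaabbaab'
  #21 SA[21]=32  'baab'
  #22 SA[22]=28  'baabbaab'
  #23 SA[23]=19  'baabbaabbbaabbaab'
  #24 SA[24]=23  'baabbbaabbaab'
  #25 SA[25]=6  'babababbaaabbbaabbaabbbaabbaab'
  #26 SA[26]=8  'bababbaaabbbaabbaabbbaabbaab'
  #27 SA[27]=10  'babbaaabbbaabbaabbbaabbaab'
  #28 SA[28]=12  'bbaaabbbaabbaabbbaabbaab'
  #29 SA[29]=31  'bbaab'
  #30 SA[30]=27  'bbaabbaab'
  #31 SA[31]=18  'bbaabbaabbbaabbaab'
  #32 SA[32]=22  'bbaabbbaabbaab'
  #33 SA[33]=5  'bbabababbaaabbbaabbaabbbaabbaab'
  #34 SA[34]=26  'bbbaabbaab'
  #35 SA[35]=17  'bbbaabbaabbbaabbaab'

[2, 14, 33, 29, 20, 3, 24, 15, 34, 0, 7, 9, 11, 30, 21, 4, 25, 16, 35, 1, 13, 32, 28, 19, 23, 6, 8, 10, 12, 31, 27, 18, 22, 5, 26, 17]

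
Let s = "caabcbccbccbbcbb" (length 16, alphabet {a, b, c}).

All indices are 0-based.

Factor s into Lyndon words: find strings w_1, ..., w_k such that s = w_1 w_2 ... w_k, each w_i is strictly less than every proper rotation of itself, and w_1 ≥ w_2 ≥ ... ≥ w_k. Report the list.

emit factor 1: 'c' (i=0, period=1)
emit factor 2: 'aabcbccbccbbcbb' (i=1, period=15)

["c", "aabcbccbccbbcbb"]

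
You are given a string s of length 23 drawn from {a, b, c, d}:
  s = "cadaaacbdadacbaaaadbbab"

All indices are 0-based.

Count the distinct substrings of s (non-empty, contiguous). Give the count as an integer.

242

sorted suffixes:
  #0 SA[0]=14  'aaaadbbab'
  #1 SA[1]=3  'aaacbdadacbaaaadbbab'
  #2 SA[2]=15  'aaadbbab'
  #3 SA[3]=4  'aacbdadacbaaaadbbab'
  #4 SA[4]=16  'aadbbab'
  #5 SA[5]=21  'ab'
  #6 SA[6]=11  'acbaaaadbbab'
  #7 SA[7]=5  'acbdadacbaaaadbbab'
  #8 SA[8]=1  'adaaacbdadacbaaaadbbab'
  #9 SA[9]=9  'adacbaaaadbbab'
  #10 SA[10]=17  'adbbab'
  #11 SA[11]=22  'b'
  #12 SA[12]=13  'baaaadbbab'
  #13 SA[13]=20  'bab'
  #14 SA[14]=19  'bbab'
  #15 SA[15]=7  'bdadacbaaaadbbab'
  #16 SA[16]=0  'cadaaacbdadacbaaaadbbab'
  #17 SA[17]=12  'cbaaaadbbab'
  #18 SA[18]=6  'cbdadacbaaaadbbab'
  #19 SA[19]=2  'daaacbdadacbaaaadbbab'
  #20 SA[20]=10  'dacbaaaadbbab'
  #21 SA[21]=8  'dadacbaaaadbbab'
  #22 SA[22]=18  'dbbab'

SA = [14, 3, 15, 4, 16, 21, 11, 5, 1, 9, 17, 22, 13, 20, 19, 7, 0, 12, 6, 2, 10, 8, 18]
[i] adj suffixes → lcp
  [1] 14/3 → 3 ('aaa')
  [2] 3/15 → 3 ('aaa')
  [3] 15/4 → 2 ('aa')
  [4] 4/16 → 2 ('aa')
  [5] 16/21 → 1 ('a')
  [6] 21/11 → 1 ('a')
  [7] 11/5 → 3 ('acb')
  [8] 5/1 → 1 ('a')
  [9] 1/9 → 3 ('ada')
  [10] 9/17 → 2 ('ad')
  [11] 17/22 → 0 ('')
  [12] 22/13 → 1 ('b')
  [13] 13/20 → 2 ('ba')
  [14] 20/19 → 1 ('b')
  [15] 19/7 → 1 ('b')
  [16] 7/0 → 0 ('')
  [17] 0/12 → 1 ('c')
  [18] 12/6 → 2 ('cb')
  [19] 6/2 → 0 ('')
  [20] 2/10 → 2 ('da')
  [21] 10/8 → 2 ('da')
  [22] 8/18 → 1 ('d')

n(n+1)/2 = 23·24/2 = 276
Σ LCP = 0 + 3 + 3 + 2 + 2 + 1 + 1 + 3 + 1 + 3 + 2 + 0 + 1 + 2 + 1 + 1 + 0 + 1 + 2 + 0 + 2 + 2 + 1 = 34
distinct = 276 − 34 = 242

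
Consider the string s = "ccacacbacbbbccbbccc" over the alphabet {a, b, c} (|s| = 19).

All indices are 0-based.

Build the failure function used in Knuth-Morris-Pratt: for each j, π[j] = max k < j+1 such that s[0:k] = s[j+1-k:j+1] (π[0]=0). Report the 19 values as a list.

[0, 1, 0, 1, 0, 1, 0, 0, 1, 0, 0, 0, 1, 2, 0, 0, 1, 2, 2]

π[0] = 0
j=1 s[j]='c': π[1]=1 (border 'c')
j=2 s[j]='a': k: 1→0; π[2]=0 (border '')
j=3 s[j]='c': π[3]=1 (border 'c')
j=4 s[j]='a': k: 1→0; π[4]=0 (border '')
j=5 s[j]='c': π[5]=1 (border 'c')
j=6 s[j]='b': k: 1→0; π[6]=0 (border '')
j=7 s[j]='a': π[7]=0 (border '')
j=8 s[j]='c': π[8]=1 (border 'c')
j=9 s[j]='b': k: 1→0; π[9]=0 (border '')
j=10 s[j]='b': π[10]=0 (border '')
j=11 s[j]='b': π[11]=0 (border '')
j=12 s[j]='c': π[12]=1 (border 'c')
j=13 s[j]='c': π[13]=2 (border 'cc')
j=14 s[j]='b': k: 2→1→0; π[14]=0 (border '')
j=15 s[j]='b': π[15]=0 (border '')
j=16 s[j]='c': π[16]=1 (border 'c')
j=17 s[j]='c': π[17]=2 (border 'cc')
j=18 s[j]='c': k: 2→1; π[18]=2 (border 'cc')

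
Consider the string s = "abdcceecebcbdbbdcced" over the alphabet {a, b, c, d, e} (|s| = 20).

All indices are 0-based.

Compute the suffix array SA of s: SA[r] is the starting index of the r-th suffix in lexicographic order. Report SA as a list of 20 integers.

rank | idx | suffix
   0 |   0 | abdcceecebcbdbbdcced
   1 |  13 | bbdcced
   2 |   9 | bcbdbbdcced
   3 |  11 | bdbbdcced
   4 |  14 | bdcced
   5 |   1 | bdcceecebcbdbbdcced
   6 |  10 | cbdbbdcced
   7 |  16 | cced
   8 |   3 | cceecebcbdbbdcced
   9 |   7 | cebcbdbbdcced
  10 |  17 | ced
  11 |   4 | ceecebcbdbbdcced
  12 |  19 | d
  13 |  12 | dbbdcced
  14 |  15 | dcced
  15 |   2 | dcceecebcbdbbdcced
  16 |   8 | ebcbdbbdcced
  17 |   6 | ecebcbdbbdcced
  18 |  18 | ed
  19 |   5 | eecebcbdbbdcced

[0, 13, 9, 11, 14, 1, 10, 16, 3, 7, 17, 4, 19, 12, 15, 2, 8, 6, 18, 5]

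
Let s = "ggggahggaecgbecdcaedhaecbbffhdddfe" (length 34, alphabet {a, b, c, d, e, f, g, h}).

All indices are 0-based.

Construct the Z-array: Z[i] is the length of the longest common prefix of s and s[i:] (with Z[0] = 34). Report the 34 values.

[34, 3, 2, 1, 0, 0, 2, 1, 0, 0, 0, 1, 0, 0, 0, 0, 0, 0, 0, 0, 0, 0, 0, 0, 0, 0, 0, 0, 0, 0, 0, 0, 0, 0]

Z[0]=34
i=1: outside box; Z[1]=3 grow→box=[1,4)
i=2: min(r-i=2, Z[1]=3)=2; Z[2]=2
i=3: min(r-i=1, Z[2]=2)=1; Z[3]=1
i=4: outside box; Z[4]=0
i=5: outside box; Z[5]=0
i=6: outside box; Z[6]=2 grow→box=[6,8)
i=7: min(r-i=1, Z[1]=3)=1; Z[7]=1
i=8: outside box; Z[8]=0
i=9: outside box; Z[9]=0
i=10: outside box; Z[10]=0
i=11: outside box; Z[11]=1 grow→box=[11,12)
i=12: outside box; Z[12]=0
i=13: outside box; Z[13]=0
i=14: outside box; Z[14]=0
i=15: outside box; Z[15]=0
i=16: outside box; Z[16]=0
i=17: outside box; Z[17]=0
i=18: outside box; Z[18]=0
i=19: outside box; Z[19]=0
i=20: outside box; Z[20]=0
i=21: outside box; Z[21]=0
i=22: outside box; Z[22]=0
i=23: outside box; Z[23]=0
i=24: outside box; Z[24]=0
i=25: outside box; Z[25]=0
i=26: outside box; Z[26]=0
i=27: outside box; Z[27]=0
i=28: outside box; Z[28]=0
i=29: outside box; Z[29]=0
i=30: outside box; Z[30]=0
i=31: outside box; Z[31]=0
i=32: outside box; Z[32]=0
i=33: outside box; Z[33]=0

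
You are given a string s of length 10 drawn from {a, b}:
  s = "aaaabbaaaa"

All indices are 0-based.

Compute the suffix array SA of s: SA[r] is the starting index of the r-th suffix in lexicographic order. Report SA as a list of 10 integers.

[9, 8, 7, 6, 0, 1, 2, 3, 5, 4]

rank | idx | suffix
   0 |   9 | a
   1 |   8 | aa
   2 |   7 | aaa
   3 |   6 | aaaa
   4 |   0 | aaaabbaaaa
   5 |   1 | aaabbaaaa
   6 |   2 | aabbaaaa
   7 |   3 | abbaaaa
   8 |   5 | baaaa
   9 |   4 | bbaaaa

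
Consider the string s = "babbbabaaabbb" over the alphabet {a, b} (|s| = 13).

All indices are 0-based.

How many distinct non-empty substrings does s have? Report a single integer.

rank | idx | suffix
   0 |   7 | aaabbb
   1 |   8 | aabbb
   2 |   5 | abaaabbb
   3 |   9 | abbb
   4 |   1 | abbbabaaabbb
   5 |  12 | b
   6 |   6 | baaabbb
   7 |   4 | babaaabbb
   8 |   0 | babbbabaaabbb
   9 |  11 | bb
  10 |   3 | bbabaaabbb
  11 |  10 | bbb
  12 |   2 | bbbabaaabbb

SA = [7, 8, 5, 9, 1, 12, 6, 4, 0, 11, 3, 10, 2]
[i] adj suffixes → lcp
  [1] 7/8 → 2 ('aa')
  [2] 8/5 → 1 ('a')
  [3] 5/9 → 2 ('ab')
  [4] 9/1 → 4 ('abbb')
  [5] 1/12 → 0 ('')
  [6] 12/6 → 1 ('b')
  [7] 6/4 → 2 ('ba')
  [8] 4/0 → 3 ('bab')
  [9] 0/11 → 1 ('b')
  [10] 11/3 → 2 ('bb')
  [11] 3/10 → 2 ('bb')
  [12] 10/2 → 3 ('bbb')

n(n+1)/2 = 13·14/2 = 91
Σ LCP = 0 + 2 + 1 + 2 + 4 + 0 + 1 + 2 + 3 + 1 + 2 + 2 + 3 = 23
distinct = 91 − 23 = 68

68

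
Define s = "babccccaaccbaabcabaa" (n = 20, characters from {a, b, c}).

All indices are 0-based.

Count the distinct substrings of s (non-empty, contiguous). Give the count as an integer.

179

rank→(start, suffix):
  0 → (19, 'a')
  1 → (18, 'aa')
  2 → (12, 'aabcabaa')
  3 → (7, 'aaccbaabcabaa')
  4 → (16, 'abaa')
  5 → (13, 'abcabaa')
  6 → (1, 'abccccaaccbaabcabaa')
  7 → (8, 'accbaabcabaa')
  8 → (17, 'baa')
  9 → (11, 'baabcabaa')
  10 → (0, 'babccccaaccbaabcabaa')
  11 → (14, 'bcabaa')
  12 → (2, 'bccccaaccbaabcabaa')
  13 → (6, 'caaccbaabcabaa')
  14 → (15, 'cabaa')
  15 → (10, 'cbaabcabaa')
  16 → (5, 'ccaaccbaabcabaa')
  17 → (9, 'ccbaabcabaa')
  18 → (4, 'cccaaccbaabcabaa')
  19 → (3, 'ccccaaccbaabcabaa')

SA = [19, 18, 12, 7, 16, 13, 1, 8, 17, 11, 0, 14, 2, 6, 15, 10, 5, 9, 4, 3]
[i] adj suffixes → lcp
  [1] 19/18 → 1 ('a')
  [2] 18/12 → 2 ('aa')
  [3] 12/7 → 2 ('aa')
  [4] 7/16 → 1 ('a')
  [5] 16/13 → 2 ('ab')
  [6] 13/1 → 3 ('abc')
  [7] 1/8 → 1 ('a')
  [8] 8/17 → 0 ('')
  [9] 17/11 → 3 ('baa')
  [10] 11/0 → 2 ('ba')
  [11] 0/14 → 1 ('b')
  [12] 14/2 → 2 ('bc')
  [13] 2/6 → 0 ('')
  [14] 6/15 → 2 ('ca')
  [15] 15/10 → 1 ('c')
  [16] 10/5 → 1 ('c')
  [17] 5/9 → 2 ('cc')
  [18] 9/4 → 2 ('cc')
  [19] 4/3 → 3 ('ccc')

n(n+1)/2 = 20·21/2 = 210
Σ LCP = 0 + 1 + 2 + 2 + 1 + 2 + 3 + 1 + 0 + 3 + 2 + 1 + 2 + 0 + 2 + 1 + 1 + 2 + 2 + 3 = 31
distinct = 210 − 31 = 179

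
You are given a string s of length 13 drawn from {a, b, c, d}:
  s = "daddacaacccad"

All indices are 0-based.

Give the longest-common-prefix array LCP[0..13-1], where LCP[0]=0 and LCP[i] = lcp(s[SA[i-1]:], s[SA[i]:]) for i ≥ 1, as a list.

[0, 1, 2, 1, 2, 0, 2, 1, 2, 0, 1, 2, 1]

sorted suffixes:
  #0 SA[0]=6  'aacccad'
  #1 SA[1]=4  'acaacccad'
  #2 SA[2]=7  'acccad'
  #3 SA[3]=11  'ad'
  #4 SA[4]=1  'addacaacccad'
  #5 SA[5]=5  'caacccad'
  #6 SA[6]=10  'cad'
  #7 SA[7]=9  'ccad'
  #8 SA[8]=8  'cccad'
  #9 SA[9]=12  'd'
  #10 SA[10]=3  'dacaacccad'
  #11 SA[11]=0  'daddacaacccad'
  #12 SA[12]=2  'ddacaacccad'

SA = [6, 4, 7, 11, 1, 5, 10, 9, 8, 12, 3, 0, 2]
rank  pair      lcp
   1  s[6:],s[4:]  1  'a'
   2  s[4:],s[7:]  2  'ac'
   3  s[7:],s[11:]  1  'a'
   4  s[11:],s[1:]  2  'ad'
   5  s[1:],s[5:]  0  ''
   6  s[5:],s[10:]  2  'ca'
   7  s[10:],s[9:]  1  'c'
   8  s[9:],s[8:]  2  'cc'
   9  s[8:],s[12:]  0  ''
  10  s[12:],s[3:]  1  'd'
  11  s[3:],s[0:]  2  'da'
  12  s[0:],s[2:]  1  'd'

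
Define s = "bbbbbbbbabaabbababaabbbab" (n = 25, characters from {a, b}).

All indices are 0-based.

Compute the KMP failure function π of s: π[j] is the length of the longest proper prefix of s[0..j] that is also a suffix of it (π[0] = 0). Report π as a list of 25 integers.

π[0] = 0
j=1 s[j]='b': π[1]=1 (border 'b')
j=2 s[j]='b': π[2]=2 (border 'bb')
j=3 s[j]='b': π[3]=3 (border 'bbb')
j=4 s[j]='b': π[4]=4 (border 'bbbb')
j=5 s[j]='b': π[5]=5 (border 'bbbbb')
j=6 s[j]='b': π[6]=6 (border 'bbbbbb')
j=7 s[j]='b': π[7]=7 (border 'bbbbbbb')
j=8 s[j]='a': k: 7→6→5→4→3→2→1→0; π[8]=0 (border '')
j=9 s[j]='b': π[9]=1 (border 'b')
j=10 s[j]='a': k: 1→0; π[10]=0 (border '')
j=11 s[j]='a': π[11]=0 (border '')
j=12 s[j]='b': π[12]=1 (border 'b')
j=13 s[j]='b': π[13]=2 (border 'bb')
j=14 s[j]='a': k: 2→1→0; π[14]=0 (border '')
j=15 s[j]='b': π[15]=1 (border 'b')
j=16 s[j]='a': k: 1→0; π[16]=0 (border '')
j=17 s[j]='b': π[17]=1 (border 'b')
j=18 s[j]='a': k: 1→0; π[18]=0 (border '')
j=19 s[j]='a': π[19]=0 (border '')
j=20 s[j]='b': π[20]=1 (border 'b')
j=21 s[j]='b': π[21]=2 (border 'bb')
j=22 s[j]='b': π[22]=3 (border 'bbb')
j=23 s[j]='a': k: 3→2→1→0; π[23]=0 (border '')
j=24 s[j]='b': π[24]=1 (border 'b')

[0, 1, 2, 3, 4, 5, 6, 7, 0, 1, 0, 0, 1, 2, 0, 1, 0, 1, 0, 0, 1, 2, 3, 0, 1]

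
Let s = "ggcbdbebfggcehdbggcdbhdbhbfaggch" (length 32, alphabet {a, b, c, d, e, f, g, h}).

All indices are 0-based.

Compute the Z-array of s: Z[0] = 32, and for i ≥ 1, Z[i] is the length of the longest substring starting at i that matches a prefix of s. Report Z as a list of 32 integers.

Z[0]=32
i=1: fresh scan; Z[1]=1 grow→box=[1,2)
i=2: fresh scan; Z[2]=0
i=3: fresh scan; Z[3]=0
i=4: fresh scan; Z[4]=0
i=5: fresh scan; Z[5]=0
i=6: fresh scan; Z[6]=0
i=7: fresh scan; Z[7]=0
i=8: fresh scan; Z[8]=0
i=9: fresh scan; Z[9]=3 grow→box=[9,12)
i=10: min(r-i=2, Z[1]=1)=1; Z[10]=1
i=11: min(r-i=1, Z[2]=0)=0; Z[11]=0
i=12: fresh scan; Z[12]=0
i=13: fresh scan; Z[13]=0
i=14: fresh scan; Z[14]=0
i=15: fresh scan; Z[15]=0
i=16: fresh scan; Z[16]=3 grow→box=[16,19)
i=17: min(r-i=2, Z[1]=1)=1; Z[17]=1
i=18: min(r-i=1, Z[2]=0)=0; Z[18]=0
i=19: fresh scan; Z[19]=0
i=20: fresh scan; Z[20]=0
i=21: fresh scan; Z[21]=0
i=22: fresh scan; Z[22]=0
i=23: fresh scan; Z[23]=0
i=24: fresh scan; Z[24]=0
i=25: fresh scan; Z[25]=0
i=26: fresh scan; Z[26]=0
i=27: fresh scan; Z[27]=0
i=28: fresh scan; Z[28]=3 grow→box=[28,31)
i=29: min(r-i=2, Z[1]=1)=1; Z[29]=1
i=30: min(r-i=1, Z[2]=0)=0; Z[30]=0
i=31: fresh scan; Z[31]=0

[32, 1, 0, 0, 0, 0, 0, 0, 0, 3, 1, 0, 0, 0, 0, 0, 3, 1, 0, 0, 0, 0, 0, 0, 0, 0, 0, 0, 3, 1, 0, 0]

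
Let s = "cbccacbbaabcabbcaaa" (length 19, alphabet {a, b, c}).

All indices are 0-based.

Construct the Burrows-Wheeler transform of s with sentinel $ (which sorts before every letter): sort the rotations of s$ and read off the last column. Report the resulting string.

aaacbcacbcabacbbca$b

rank  rotation              last
    0  $cbccacbbaabcabbcaaa  a
    1  a$cbccacbbaabcabbcaa  a
    2  aa$cbccacbbaabcabbca  a
    3  aaa$cbccacbbaabcabbc  c
    4  aabcabbcaaa$cbccacbb  b
    5  abbcaaa$cbccacbbaabc  c
    6  abcabbcaaa$cbccacbba  a
    7  acbbaabcabbcaaa$cbcc  c
    8  baabcabbcaaa$cbccacb  b
    9  bbaabcabbcaaa$cbccac  c
   10  bbcaaa$cbccacbbaabca  a
   11  bcaaa$cbccacbbaabcab  b
   12  bcabbcaaa$cbccacbbaa  a
   13  bccacbbaabcabbcaaa$c  c
   14  caaa$cbccacbbaabcabb  b
   15  cabbcaaa$cbccacbbaab  b
   16  cacbbaabcabbcaaa$cbc  c
   17  cbbaabcabbcaaa$cbcca  a
   18  cbccacbbaabcabbcaaa$  $
   19  ccacbbaabcabbcaaa$cb  b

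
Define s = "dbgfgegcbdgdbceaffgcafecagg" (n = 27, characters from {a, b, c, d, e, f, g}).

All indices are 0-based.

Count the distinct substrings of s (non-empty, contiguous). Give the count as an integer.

rank | idx | suffix
   0 |  20 | afecagg
   1 |  15 | affgcafecagg
   2 |  24 | agg
   3 |  12 | bceaffgcafecagg
   4 |   8 | bdgdbceaffgcafecagg
   5 |   1 | bgfgegcbdgdbceaffgcafecagg
   6 |  19 | cafecagg
   7 |  23 | cagg
   8 |   7 | cbdgdbceaffgcafecagg
   9 |  13 | ceaffgcafecagg
  10 |  11 | dbceaffgcafecagg
  11 |   0 | dbgfgegcbdgdbceaffgcafecagg
  12 |   9 | dgdbceaffgcafecagg
  13 |  14 | eaffgcafecagg
  14 |  22 | ecagg
  15 |   5 | egcbdgdbceaffgcafecagg
  16 |  21 | fecagg
  17 |  16 | ffgcafecagg
  18 |  17 | fgcafecagg
  19 |   3 | fgegcbdgdbceaffgcafecagg
  20 |  26 | g
  21 |  18 | gcafecagg
  22 |   6 | gcbdgdbceaffgcafecagg
  23 |  10 | gdbceaffgcafecagg
  24 |   4 | gegcbdgdbceaffgcafecagg
  25 |   2 | gfgegcbdgdbceaffgcafecagg
  26 |  25 | gg

SA = [20, 15, 24, 12, 8, 1, 19, 23, 7, 13, 11, 0, 9, 14, 22, 5, 21, 16, 17, 3, 26, 18, 6, 10, 4, 2, 25]
i: (SA[i-1],SA[i]) lcp shared
  1: (20,15) 2 'af'
  2: (15,24) 1 'a'
  3: (24,12) 0 ''
  4: (12,8) 1 'b'
  5: (8,1) 1 'b'
  6: (1,19) 0 ''
  7: (19,23) 2 'ca'
  8: (23,7) 1 'c'
  9: (7,13) 1 'c'
  10: (13,11) 0 ''
  11: (11,0) 2 'db'
  12: (0,9) 1 'd'
  13: (9,14) 0 ''
  14: (14,22) 1 'e'
  15: (22,5) 1 'e'
  16: (5,21) 0 ''
  17: (21,16) 1 'f'
  18: (16,17) 1 'f'
  19: (17,3) 2 'fg'
  20: (3,26) 0 ''
  21: (26,18) 1 'g'
  22: (18,6) 2 'gc'
  23: (6,10) 1 'g'
  24: (10,4) 1 'g'
  25: (4,2) 1 'g'
  26: (2,25) 1 'g'

n(n+1)/2 = 27·28/2 = 378
Σ LCP = 0 + 2 + 1 + 0 + 1 + 1 + 0 + 2 + 1 + 1 + 0 + 2 + 1 + 0 + 1 + 1 + 0 + 1 + 1 + 2 + 0 + 1 + 2 + 1 + 1 + 1 + 1 = 25
distinct = 378 − 25 = 353

353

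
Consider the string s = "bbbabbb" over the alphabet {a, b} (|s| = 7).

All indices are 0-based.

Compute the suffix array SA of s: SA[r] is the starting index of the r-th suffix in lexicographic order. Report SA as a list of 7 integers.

sorted suffixes:
  #0 SA[0]=3  'abbb'
  #1 SA[1]=6  'b'
  #2 SA[2]=2  'babbb'
  #3 SA[3]=5  'bb'
  #4 SA[4]=1  'bbabbb'
  #5 SA[5]=4  'bbb'
  #6 SA[6]=0  'bbbabbb'

[3, 6, 2, 5, 1, 4, 0]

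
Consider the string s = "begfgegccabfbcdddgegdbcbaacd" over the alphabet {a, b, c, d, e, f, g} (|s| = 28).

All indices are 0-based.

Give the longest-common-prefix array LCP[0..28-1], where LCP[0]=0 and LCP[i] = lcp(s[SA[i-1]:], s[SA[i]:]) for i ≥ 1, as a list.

rank | idx | suffix
   0 |  24 | aacd
   1 |   9 | abfbcdddgegdbcbaacd
   2 |  25 | acd
   3 |  23 | baacd
   4 |  21 | bcbaacd
   5 |  12 | bcdddgegdbcbaacd
   6 |   0 | begfgegccabfbcdddgegdbcbaacd
   7 |  10 | bfbcdddgegdbcbaacd
   8 |   8 | cabfbcdddgegdbcbaacd
   9 |  22 | cbaacd
  10 |   7 | ccabfbcdddgegdbcbaacd
  11 |  26 | cd
  12 |  13 | cdddgegdbcbaacd
  13 |  27 | d
  14 |  20 | dbcbaacd
  15 |  14 | dddgegdbcbaacd
  16 |  15 | ddgegdbcbaacd
  17 |  16 | dgegdbcbaacd
  18 |   5 | egccabfbcdddgegdbcbaacd
  19 |  18 | egdbcbaacd
  20 |   1 | egfgegccabfbcdddgegdbcbaacd
  21 |  11 | fbcdddgegdbcbaacd
  22 |   3 | fgegccabfbcdddgegdbcbaacd
  23 |   6 | gccabfbcdddgegdbcbaacd
  24 |  19 | gdbcbaacd
  25 |   4 | gegccabfbcdddgegdbcbaacd
  26 |  17 | gegdbcbaacd
  27 |   2 | gfgegccabfbcdddgegdbcbaacd

SA = [24, 9, 25, 23, 21, 12, 0, 10, 8, 22, 7, 26, 13, 27, 20, 14, 15, 16, 5, 18, 1, 11, 3, 6, 19, 4, 17, 2]
i: (SA[i-1],SA[i]) lcp shared
  1: (24,9) 1 'a'
  2: (9,25) 1 'a'
  3: (25,23) 0 ''
  4: (23,21) 1 'b'
  5: (21,12) 2 'bc'
  6: (12,0) 1 'b'
  7: (0,10) 1 'b'
  8: (10,8) 0 ''
  9: (8,22) 1 'c'
  10: (22,7) 1 'c'
  11: (7,26) 1 'c'
  12: (26,13) 2 'cd'
  13: (13,27) 0 ''
  14: (27,20) 1 'd'
  15: (20,14) 1 'd'
  16: (14,15) 2 'dd'
  17: (15,16) 1 'd'
  18: (16,5) 0 ''
  19: (5,18) 2 'eg'
  20: (18,1) 2 'eg'
  21: (1,11) 0 ''
  22: (11,3) 1 'f'
  23: (3,6) 0 ''
  24: (6,19) 1 'g'
  25: (19,4) 1 'g'
  26: (4,17) 3 'geg'
  27: (17,2) 1 'g'

[0, 1, 1, 0, 1, 2, 1, 1, 0, 1, 1, 1, 2, 0, 1, 1, 2, 1, 0, 2, 2, 0, 1, 0, 1, 1, 3, 1]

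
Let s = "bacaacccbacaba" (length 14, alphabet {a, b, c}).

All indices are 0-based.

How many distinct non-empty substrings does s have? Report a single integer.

sorted suffixes:
  #0 SA[0]=13  'a'
  #1 SA[1]=3  'aacccbacaba'
  #2 SA[2]=11  'aba'
  #3 SA[3]=1  'acaacccbacaba'
  #4 SA[4]=9  'acaba'
  #5 SA[5]=4  'acccbacaba'
  #6 SA[6]=12  'ba'
  #7 SA[7]=0  'bacaacccbacaba'
  #8 SA[8]=8  'bacaba'
  #9 SA[9]=2  'caacccbacaba'
  #10 SA[10]=10  'caba'
  #11 SA[11]=7  'cbacaba'
  #12 SA[12]=6  'ccbacaba'
  #13 SA[13]=5  'cccbacaba'

SA = [13, 3, 11, 1, 9, 4, 12, 0, 8, 2, 10, 7, 6, 5]
[i] adj suffixes → lcp
  [1] 13/3 → 1 ('a')
  [2] 3/11 → 1 ('a')
  [3] 11/1 → 1 ('a')
  [4] 1/9 → 3 ('aca')
  [5] 9/4 → 2 ('ac')
  [6] 4/12 → 0 ('')
  [7] 12/0 → 2 ('ba')
  [8] 0/8 → 4 ('baca')
  [9] 8/2 → 0 ('')
  [10] 2/10 → 2 ('ca')
  [11] 10/7 → 1 ('c')
  [12] 7/6 → 1 ('c')
  [13] 6/5 → 2 ('cc')

n(n+1)/2 = 14·15/2 = 105
Σ LCP = 0 + 1 + 1 + 1 + 3 + 2 + 0 + 2 + 4 + 0 + 2 + 1 + 1 + 2 = 20
distinct = 105 − 20 = 85

85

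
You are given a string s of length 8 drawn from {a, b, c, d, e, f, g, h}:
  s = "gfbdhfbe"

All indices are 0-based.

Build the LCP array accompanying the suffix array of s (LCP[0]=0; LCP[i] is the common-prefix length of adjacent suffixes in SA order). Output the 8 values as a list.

[0, 1, 0, 0, 0, 2, 0, 0]

rank | idx | suffix
   0 |   2 | bdhfbe
   1 |   6 | be
   2 |   3 | dhfbe
   3 |   7 | e
   4 |   1 | fbdhfbe
   5 |   5 | fbe
   6 |   0 | gfbdhfbe
   7 |   4 | hfbe

SA = [2, 6, 3, 7, 1, 5, 0, 4]
[i] adj suffixes → lcp
  [1] 2/6 → 1 ('b')
  [2] 6/3 → 0 ('')
  [3] 3/7 → 0 ('')
  [4] 7/1 → 0 ('')
  [5] 1/5 → 2 ('fb')
  [6] 5/0 → 0 ('')
  [7] 0/4 → 0 ('')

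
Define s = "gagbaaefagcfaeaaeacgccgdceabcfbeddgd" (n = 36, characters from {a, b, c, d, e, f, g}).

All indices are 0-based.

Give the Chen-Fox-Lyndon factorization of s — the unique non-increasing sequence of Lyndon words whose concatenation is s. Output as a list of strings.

emit factor 1: 'g' (i=0, period=1)
emit factor 2: 'agb' (i=1, period=3)
emit factor 3: 'aaefagcfae' (i=4, period=10)
emit factor 4: 'aaeacgccgdceabcfbeddgd' (i=14, period=22)

["g", "agb", "aaefagcfae", "aaeacgccgdceabcfbeddgd"]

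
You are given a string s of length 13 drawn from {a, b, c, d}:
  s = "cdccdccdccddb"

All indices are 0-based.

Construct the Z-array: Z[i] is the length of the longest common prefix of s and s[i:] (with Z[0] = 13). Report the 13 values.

Z[0]=13
i=1: fresh scan; Z[1]=0
i=2: fresh scan; Z[2]=1 grow→box=[2,3)
i=3: fresh scan; Z[3]=8 grow→box=[3,11)
i=4: min(r-i=7, Z[1]=0)=0; Z[4]=0
i=5: min(r-i=6, Z[2]=1)=1; Z[5]=1
i=6: min(r-i=5, Z[3]=8)=5; Z[6]=5
i=7: min(r-i=4, Z[4]=0)=0; Z[7]=0
i=8: min(r-i=3, Z[5]=1)=1; Z[8]=1
i=9: min(r-i=2, Z[6]=5)=2; Z[9]=2
i=10: min(r-i=1, Z[7]=0)=0; Z[10]=0
i=11: fresh scan; Z[11]=0
i=12: fresh scan; Z[12]=0

[13, 0, 1, 8, 0, 1, 5, 0, 1, 2, 0, 0, 0]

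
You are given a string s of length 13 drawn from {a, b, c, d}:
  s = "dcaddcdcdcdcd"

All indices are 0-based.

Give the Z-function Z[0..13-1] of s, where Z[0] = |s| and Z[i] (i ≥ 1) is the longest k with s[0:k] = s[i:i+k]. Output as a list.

Z[0]=13
i=1: outside box; Z[1]=0
i=2: outside box; Z[2]=0
i=3: outside box; Z[3]=1 extend→box=[3,4)
i=4: outside box; Z[4]=2 extend→box=[4,6)
i=5: min(r-i=1, Z[1]=0)=0; Z[5]=0
i=6: outside box; Z[6]=2 extend→box=[6,8)
i=7: min(r-i=1, Z[1]=0)=0; Z[7]=0
i=8: outside box; Z[8]=2 extend→box=[8,10)
i=9: min(r-i=1, Z[1]=0)=0; Z[9]=0
i=10: outside box; Z[10]=2 extend→box=[10,12)
i=11: min(r-i=1, Z[1]=0)=0; Z[11]=0
i=12: outside box; Z[12]=1 extend→box=[12,13)

[13, 0, 0, 1, 2, 0, 2, 0, 2, 0, 2, 0, 1]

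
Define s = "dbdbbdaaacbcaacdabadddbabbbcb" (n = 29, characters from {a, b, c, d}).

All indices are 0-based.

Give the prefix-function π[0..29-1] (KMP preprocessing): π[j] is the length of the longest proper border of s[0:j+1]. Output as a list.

π[0] = 0
j=1 s[j]='b': π[1]=0 (border '')
j=2 s[j]='d': π[2]=1 (border 'd')
j=3 s[j]='b': π[3]=2 (border 'db')
j=4 s[j]='b': k: 2→0; π[4]=0 (border '')
j=5 s[j]='d': π[5]=1 (border 'd')
j=6 s[j]='a': k: 1→0; π[6]=0 (border '')
j=7 s[j]='a': π[7]=0 (border '')
j=8 s[j]='a': π[8]=0 (border '')
j=9 s[j]='c': π[9]=0 (border '')
j=10 s[j]='b': π[10]=0 (border '')
j=11 s[j]='c': π[11]=0 (border '')
j=12 s[j]='a': π[12]=0 (border '')
j=13 s[j]='a': π[13]=0 (border '')
j=14 s[j]='c': π[14]=0 (border '')
j=15 s[j]='d': π[15]=1 (border 'd')
j=16 s[j]='a': k: 1→0; π[16]=0 (border '')
j=17 s[j]='b': π[17]=0 (border '')
j=18 s[j]='a': π[18]=0 (border '')
j=19 s[j]='d': π[19]=1 (border 'd')
j=20 s[j]='d': k: 1→0; π[20]=1 (border 'd')
j=21 s[j]='d': k: 1→0; π[21]=1 (border 'd')
j=22 s[j]='b': π[22]=2 (border 'db')
j=23 s[j]='a': k: 2→0; π[23]=0 (border '')
j=24 s[j]='b': π[24]=0 (border '')
j=25 s[j]='b': π[25]=0 (border '')
j=26 s[j]='b': π[26]=0 (border '')
j=27 s[j]='c': π[27]=0 (border '')
j=28 s[j]='b': π[28]=0 (border '')

[0, 0, 1, 2, 0, 1, 0, 0, 0, 0, 0, 0, 0, 0, 0, 1, 0, 0, 0, 1, 1, 1, 2, 0, 0, 0, 0, 0, 0]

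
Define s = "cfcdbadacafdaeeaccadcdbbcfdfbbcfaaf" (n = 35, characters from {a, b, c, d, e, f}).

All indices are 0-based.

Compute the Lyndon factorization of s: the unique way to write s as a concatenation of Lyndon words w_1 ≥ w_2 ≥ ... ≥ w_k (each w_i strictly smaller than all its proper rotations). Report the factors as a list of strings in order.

emit factor 1: 'cf' (i=0, period=2)
emit factor 2: 'cd' (i=2, period=2)
emit factor 3: 'b' (i=4, period=1)
emit factor 4: 'ad' (i=5, period=2)
emit factor 5: 'acafdaeeaccadcdbbcfdfbbcf' (i=7, period=25)
emit factor 6: 'aaf' (i=32, period=3)

["cf", "cd", "b", "ad", "acafdaeeaccadcdbbcfdfbbcf", "aaf"]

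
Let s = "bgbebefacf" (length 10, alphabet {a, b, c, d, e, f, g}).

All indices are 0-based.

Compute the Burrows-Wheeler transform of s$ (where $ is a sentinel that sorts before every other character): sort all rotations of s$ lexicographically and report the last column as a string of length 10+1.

rank  rotation     last
    0  $bgbebefacf  f
    1  acf$bgbebef  f
    2  bebefacf$bg  g
    3  befacf$bgbe  e
    4  bgbebefacf$  $
    5  cf$bgbebefa  a
    6  ebefacf$bgb  b
    7  efacf$bgbeb  b
    8  f$bgbebefac  c
    9  facf$bgbebe  e
   10  gbebefacf$b  b

ffge$abbceb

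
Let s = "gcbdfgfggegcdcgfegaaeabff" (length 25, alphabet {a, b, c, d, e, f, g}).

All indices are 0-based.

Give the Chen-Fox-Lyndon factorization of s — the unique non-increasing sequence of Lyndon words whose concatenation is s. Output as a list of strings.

emit factor 1: 'g' (i=0, period=1)
emit factor 2: 'c' (i=1, period=1)
emit factor 3: 'bdfgfggegcdcgfeg' (i=2, period=16)
emit factor 4: 'aaeabff' (i=18, period=7)

["g", "c", "bdfgfggegcdcgfeg", "aaeabff"]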